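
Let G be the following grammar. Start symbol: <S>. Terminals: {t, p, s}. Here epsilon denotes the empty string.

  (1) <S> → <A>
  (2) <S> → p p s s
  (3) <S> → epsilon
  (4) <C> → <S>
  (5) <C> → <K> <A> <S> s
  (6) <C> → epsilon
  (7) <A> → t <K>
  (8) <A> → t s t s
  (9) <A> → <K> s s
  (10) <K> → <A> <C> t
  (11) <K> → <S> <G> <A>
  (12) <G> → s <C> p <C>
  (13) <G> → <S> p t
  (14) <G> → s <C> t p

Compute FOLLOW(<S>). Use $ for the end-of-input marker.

{$, p, s, t}

FIRST(<S>) = {epsilon, p, s, t}  (via <A>)
FIRST(<G>) = {p, s, t}  (via <S> p t)
FIRST(<C>) = {epsilon, p, s, t}  (via <S>, <K> <A> <S> s)
FIRST(<A>) = {p, s, t}  (via <K> s s)
FIRST(<K>) = {p, s, t}  (via <A> <C> t, <S> <G> <A>)
FOLLOW(<S>) includes $ since <S> is the start symbol.
FOLLOW(<G>): in <K>→<S> <G> <A>, <G> is followed by <A> with FIRST {p, s, t}. Thus FOLLOW(<G>) = {p, s, t}.
FOLLOW(<C>): in <K>→<A> <C> t, <C> is followed by t with FIRST {t}; in <G>→s <C> p <C> (occurrence 1), <C> is followed by p <C> with FIRST {p}; in <G>→s <C> p <C> (occurrence 2), the suffix after <C> is empty, so FOLLOW(<C>) ⊇ FOLLOW(<G>) = {p, s, t}; in <G>→s <C> t p, <C> is followed by t p with FIRST {t}. Thus FOLLOW(<C>) = {p, s, t}.
FOLLOW(<S>): in <C>→<S>, the suffix after <S> is empty, so FOLLOW(<S>) ⊇ FOLLOW(<C>) = {p, s, t}; in <C>→<K> <A> <S> s, <S> is followed by s with FIRST {s}; in <K>→<S> <G> <A>, <S> is followed by <G> <A> with FIRST {p, s, t}; in <G>→<S> p t, <S> is followed by p t with FIRST {p}. Thus FOLLOW(<S>) = {$, p, s, t}.
FOLLOW(<A>): in <S>→<A>, the suffix after <A> is empty, so FOLLOW(<A>) ⊇ FOLLOW(<S>) = {$, p, s, t}; in <C>→<K> <A> <S> s, <A> is followed by <S> s with FIRST {p, s, t}; in <K>→<A> <C> t, <A> is followed by <C> t with FIRST {p, s, t}; in <K>→<S> <G> <A>, the suffix after <A> is empty, so FOLLOW(<A>) ⊇ FOLLOW(<K>) = {$, p, s, t}. Thus FOLLOW(<A>) = {$, p, s, t}.
FOLLOW(<K>): in <C>→<K> <A> <S> s, <K> is followed by <A> <S> s with FIRST {p, s, t}; in <A>→t <K>, the suffix after <K> is empty, so FOLLOW(<K>) ⊇ FOLLOW(<A>) = {$, p, s, t}; in <A>→<K> s s, <K> is followed by s s with FIRST {s}. Thus FOLLOW(<K>) = {$, p, s, t}.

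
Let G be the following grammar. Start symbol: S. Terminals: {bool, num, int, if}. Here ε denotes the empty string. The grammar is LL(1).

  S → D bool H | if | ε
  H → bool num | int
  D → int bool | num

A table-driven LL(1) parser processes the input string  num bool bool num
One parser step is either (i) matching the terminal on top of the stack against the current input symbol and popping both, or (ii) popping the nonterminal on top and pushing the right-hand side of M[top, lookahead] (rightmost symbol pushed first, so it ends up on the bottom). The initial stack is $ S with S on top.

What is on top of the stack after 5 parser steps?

step 1: stack=$ S  input=num bool bool num $  — expand S → D bool H
step 2: stack=$ H bool D  input=num bool bool num $  — expand D → num
step 3: stack=$ H bool num  input=num bool bool num $  — match num
step 4: stack=$ H bool  input=bool bool num $  — match bool
step 5: stack=$ H  input=bool num $  — expand H → bool num
Stack after step 5: $ num bool (top = bool).

bool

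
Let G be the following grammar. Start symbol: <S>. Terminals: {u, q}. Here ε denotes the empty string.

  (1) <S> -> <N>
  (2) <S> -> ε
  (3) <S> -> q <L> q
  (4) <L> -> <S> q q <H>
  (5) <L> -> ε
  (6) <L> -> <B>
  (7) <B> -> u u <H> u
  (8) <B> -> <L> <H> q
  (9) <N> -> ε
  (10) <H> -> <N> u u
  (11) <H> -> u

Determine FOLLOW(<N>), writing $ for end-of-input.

FIRST(<N>): from <N>->ε we get {ε}. So FIRST(<N>) = {ε}.
FIRST(<S>): from <S>-><N> we get {ε}; from <S>->ε we get {ε}; from <S>->q <L> q we get {q}. So FIRST(<S>) = {ε, q}.
FIRST(<H>): from <H>-><N> u u we get {u}; from <H>->u we get {u}. So FIRST(<H>) = {u}.
FIRST(<L>): from <L>-><S> q q <H> we get {q}; from <L>->ε we get {ε}; from <L>-><B> we get {q, u}. So FIRST(<L>) = {ε, q, u}.
FIRST(<B>): from <B>->u u <H> u we get {u}; from <B>-><L> <H> q we get {q, u}. So FIRST(<B>) = {q, u}.
FOLLOW(<S>) includes $ since <S> is the start symbol.
FOLLOW(<S>): in <L>-><S> q q <H>, <S> is followed by q q <H> with FIRST {q}. Thus FOLLOW(<S>) = {$, q}.
FOLLOW(<L>): in <S>->q <L> q, <L> is followed by q with FIRST {q}; in <B>-><L> <H> q, <L> is followed by <H> q with FIRST {u}. Thus FOLLOW(<L>) = {q, u}.
FOLLOW(<B>): in <L>-><B>, the suffix after <B> is empty, so FOLLOW(<B>) ⊇ FOLLOW(<L>) = {q, u}. Thus FOLLOW(<B>) = {q, u}.
FOLLOW(<N>): in <S>-><N>, the suffix after <N> is empty, so FOLLOW(<N>) ⊇ FOLLOW(<S>) = {$, q}; in <H>-><N> u u, <N> is followed by u u with FIRST {u}. Thus FOLLOW(<N>) = {$, q, u}.
FOLLOW(<H>): in <L>-><S> q q <H>, the suffix after <H> is empty, so FOLLOW(<H>) ⊇ FOLLOW(<L>) = {q, u}; in <B>->u u <H> u, <H> is followed by u with FIRST {u}; in <B>-><L> <H> q, <H> is followed by q with FIRST {q}. Thus FOLLOW(<H>) = {q, u}.

{$, q, u}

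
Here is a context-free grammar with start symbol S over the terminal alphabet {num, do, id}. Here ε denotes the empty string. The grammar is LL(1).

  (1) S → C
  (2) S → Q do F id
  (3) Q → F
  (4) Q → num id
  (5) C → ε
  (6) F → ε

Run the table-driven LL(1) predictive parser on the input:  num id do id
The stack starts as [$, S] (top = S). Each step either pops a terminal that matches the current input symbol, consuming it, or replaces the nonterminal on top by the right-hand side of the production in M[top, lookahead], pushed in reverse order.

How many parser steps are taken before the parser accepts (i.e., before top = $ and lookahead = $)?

7

     Stack             Input           Action
  1  $ S               num id do id $  expand S → Q do F id
  2  $ id F do Q       num id do id $  expand Q → num id
  3  $ id F do id num  num id do id $  match num
  4  $ id F do id      id do id $      match id
  5  $ id F do         do id $         match do
  6  $ id F            id $            expand F → ε
  7  $ id              id $            match id
Accept reached after 7 steps.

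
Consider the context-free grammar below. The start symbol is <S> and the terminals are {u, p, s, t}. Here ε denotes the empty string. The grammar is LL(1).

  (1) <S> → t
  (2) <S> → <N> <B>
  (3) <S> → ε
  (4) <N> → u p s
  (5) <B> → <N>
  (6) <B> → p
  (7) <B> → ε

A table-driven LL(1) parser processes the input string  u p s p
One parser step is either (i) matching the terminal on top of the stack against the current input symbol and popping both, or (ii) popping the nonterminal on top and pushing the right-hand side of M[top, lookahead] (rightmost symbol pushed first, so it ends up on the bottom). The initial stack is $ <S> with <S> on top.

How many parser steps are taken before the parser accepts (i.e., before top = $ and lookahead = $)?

step 1: stack=$ <S>  input=u p s p $  — expand <S> → <N> <B>
step 2: stack=$ <B> <N>  input=u p s p $  — expand <N> → u p s
step 3: stack=$ <B> s p u  input=u p s p $  — match u
step 4: stack=$ <B> s p  input=p s p $  — match p
step 5: stack=$ <B> s  input=s p $  — match s
step 6: stack=$ <B>  input=p $  — expand <B> → p
step 7: stack=$ p  input=p $  — match p
Accept reached after 7 steps.

7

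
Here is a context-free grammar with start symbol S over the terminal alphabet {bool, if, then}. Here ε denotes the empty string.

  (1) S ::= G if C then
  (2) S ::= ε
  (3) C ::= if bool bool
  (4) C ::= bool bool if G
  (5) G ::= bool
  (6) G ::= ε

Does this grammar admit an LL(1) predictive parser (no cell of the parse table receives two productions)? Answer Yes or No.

FIRST(S) = {ε, bool, if}
FIRST(C) = {bool, if}
FIRST(G) = {ε, bool}
FOLLOW(S) = {$}
FOLLOW(C) = {then}
FOLLOW(G) = {if, then}
Each cell of M receives at most one production.

Yes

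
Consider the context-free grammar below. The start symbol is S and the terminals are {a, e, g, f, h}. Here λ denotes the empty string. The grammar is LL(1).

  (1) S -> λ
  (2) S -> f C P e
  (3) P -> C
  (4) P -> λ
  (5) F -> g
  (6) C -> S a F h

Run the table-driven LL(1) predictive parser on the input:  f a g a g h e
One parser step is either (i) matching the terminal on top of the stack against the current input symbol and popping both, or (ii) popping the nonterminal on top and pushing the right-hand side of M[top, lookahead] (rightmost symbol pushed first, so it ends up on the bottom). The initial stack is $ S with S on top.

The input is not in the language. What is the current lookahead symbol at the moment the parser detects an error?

a

step 1: stack=$ S  input=f a g a g h e $  — expand S -> f C P e
step 2: stack=$ e P C f  input=f a g a g h e $  — match f
step 3: stack=$ e P C  input=a g a g h e $  — expand C -> S a F h
step 4: stack=$ e P h F a S  input=a g a g h e $  — expand S -> λ
step 5: stack=$ e P h F a  input=a g a g h e $  — match a
step 6: stack=$ e P h F  input=g a g h e $  — expand F -> g
step 7: stack=$ e P h g  input=g a g h e $  — match g
step 8: stack=$ e P h  input=a g h e $  — error: top is terminal h but lookahead is a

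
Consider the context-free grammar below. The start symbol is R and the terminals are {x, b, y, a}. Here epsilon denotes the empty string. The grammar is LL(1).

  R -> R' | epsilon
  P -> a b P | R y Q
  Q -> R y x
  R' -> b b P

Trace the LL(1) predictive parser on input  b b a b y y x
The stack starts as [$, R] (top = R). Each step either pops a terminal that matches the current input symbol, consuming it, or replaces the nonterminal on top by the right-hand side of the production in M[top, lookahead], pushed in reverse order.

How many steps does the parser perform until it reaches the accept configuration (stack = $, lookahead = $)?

14

step 1: stack=$ R  input=b b a b y y x $  — expand R -> R'
step 2: stack=$ R'  input=b b a b y y x $  — expand R' -> b b P
step 3: stack=$ P b b  input=b b a b y y x $  — match b
step 4: stack=$ P b  input=b a b y y x $  — match b
step 5: stack=$ P  input=a b y y x $  — expand P -> a b P
step 6: stack=$ P b a  input=a b y y x $  — match a
step 7: stack=$ P b  input=b y y x $  — match b
step 8: stack=$ P  input=y y x $  — expand P -> R y Q
step 9: stack=$ Q y R  input=y y x $  — expand R -> epsilon
step 10: stack=$ Q y  input=y y x $  — match y
step 11: stack=$ Q  input=y x $  — expand Q -> R y x
step 12: stack=$ x y R  input=y x $  — expand R -> epsilon
step 13: stack=$ x y  input=y x $  — match y
step 14: stack=$ x  input=x $  — match x
Accept reached after 14 steps.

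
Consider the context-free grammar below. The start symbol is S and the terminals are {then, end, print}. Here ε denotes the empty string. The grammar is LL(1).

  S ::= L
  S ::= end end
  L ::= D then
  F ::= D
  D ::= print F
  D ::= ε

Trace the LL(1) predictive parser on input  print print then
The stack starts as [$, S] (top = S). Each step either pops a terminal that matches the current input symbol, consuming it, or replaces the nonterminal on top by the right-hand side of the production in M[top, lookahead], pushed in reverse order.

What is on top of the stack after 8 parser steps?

D

     Stack           Input               Action
  1  $ S             print print then $  expand S ::= L
  2  $ L             print print then $  expand L ::= D then
  3  $ then D        print print then $  expand D ::= print F
  4  $ then F print  print print then $  match print
  5  $ then F        print then $        expand F ::= D
  6  $ then D        print then $        expand D ::= print F
  7  $ then F print  print then $        match print
  8  $ then F        then $              expand F ::= D
Stack after step 8: $ then D (top = D).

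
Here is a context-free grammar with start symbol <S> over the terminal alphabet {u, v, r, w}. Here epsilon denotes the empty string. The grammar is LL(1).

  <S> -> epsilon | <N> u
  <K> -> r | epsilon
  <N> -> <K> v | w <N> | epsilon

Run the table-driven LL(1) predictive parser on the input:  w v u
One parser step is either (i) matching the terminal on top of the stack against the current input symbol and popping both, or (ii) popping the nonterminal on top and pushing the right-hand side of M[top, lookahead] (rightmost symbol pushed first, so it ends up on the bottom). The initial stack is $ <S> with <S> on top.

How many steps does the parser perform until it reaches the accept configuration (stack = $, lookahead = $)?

7

step 1: stack=$ <S>  input=w v u $  — expand <S> -> <N> u
step 2: stack=$ u <N>  input=w v u $  — expand <N> -> w <N>
step 3: stack=$ u <N> w  input=w v u $  — match w
step 4: stack=$ u <N>  input=v u $  — expand <N> -> <K> v
step 5: stack=$ u v <K>  input=v u $  — expand <K> -> epsilon
step 6: stack=$ u v  input=v u $  — match v
step 7: stack=$ u  input=u $  — match u
Accept reached after 7 steps.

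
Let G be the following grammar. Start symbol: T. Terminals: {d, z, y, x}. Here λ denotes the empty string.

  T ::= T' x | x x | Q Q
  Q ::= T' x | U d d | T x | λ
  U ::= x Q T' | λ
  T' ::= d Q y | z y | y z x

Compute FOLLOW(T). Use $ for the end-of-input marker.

{$, x}

FIRST(U): from U::=x Q T' we get {x}; from U::=λ we get {λ}. So FIRST(U) = {λ, x}.
FIRST(T'): from T'::=d Q y we get {d}; from T'::=z y we get {z}; from T'::=y z x we get {y}. So FIRST(T') = {d, y, z}.
FIRST(T): from T::=T' x we get {d, y, z}; from T::=x x we get {x}; from T::=Q Q we get {λ, d, x, y, z}. So FIRST(T) = {λ, d, x, y, z}.
FIRST(Q): from Q::=T' x we get {d, y, z}; from Q::=U d d we get {d, x}; from Q::=T x we get {d, x, y, z}; from Q::=λ we get {λ}. So FIRST(Q) = {λ, d, x, y, z}.
FOLLOW(T) includes $ since T is the start symbol.
FOLLOW(T): in Q::=T x, T is followed by x with FIRST {x}. Thus FOLLOW(T) = {$, x}.
FOLLOW(Q): in T::=Q Q (occurrence 1), Q is followed by Q with FIRST {λ, d, x, y, z}; in T::=Q Q (occurrence 1), the suffix after Q is nullable, so FOLLOW(Q) ⊇ FOLLOW(T) = {$, x}; in T::=Q Q (occurrence 2), the suffix after Q is empty, so FOLLOW(Q) ⊇ FOLLOW(T) = {$, x}; in U::=x Q T', Q is followed by T' with FIRST {d, y, z}; in T'::=d Q y, Q is followed by y with FIRST {y}. Thus FOLLOW(Q) = {$, d, x, y, z}.
FOLLOW(U): in Q::=U d d, U is followed by d d with FIRST {d}. Thus FOLLOW(U) = {d}.
FOLLOW(T'): in T::=T' x, T' is followed by x with FIRST {x}; in Q::=T' x, T' is followed by x with FIRST {x}; in U::=x Q T', the suffix after T' is empty, so FOLLOW(T') ⊇ FOLLOW(U) = {d}. Thus FOLLOW(T') = {d, x}.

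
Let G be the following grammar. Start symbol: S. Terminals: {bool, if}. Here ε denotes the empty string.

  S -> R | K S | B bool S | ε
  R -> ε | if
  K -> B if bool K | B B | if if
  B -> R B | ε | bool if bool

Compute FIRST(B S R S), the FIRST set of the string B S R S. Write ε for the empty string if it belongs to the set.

FIRST(R): from R->ε we get {ε}; from R->if we get {if}. So FIRST(R) = {ε, if}.
FIRST(B): from B->R B we get {ε, bool, if}; from B->ε we get {ε}; from B->bool if bool we get {bool}. So FIRST(B) = {ε, bool, if}.
FIRST(K): from K->B if bool K we get {bool, if}; from K->B B we get {ε, bool, if}; from K->if if we get {if}. So FIRST(K) = {ε, bool, if}.
FIRST(S): from S->R we get {ε, if}; from S->K S we get {ε, bool, if}; from S->B bool S we get {bool, if}; from S->ε we get {ε}. So FIRST(S) = {ε, bool, if}.
FIRST(B S R S): take FIRST of each symbol in turn, carrying on past any symbol whose FIRST contains ε; result {ε, bool, if}.

{ε, bool, if}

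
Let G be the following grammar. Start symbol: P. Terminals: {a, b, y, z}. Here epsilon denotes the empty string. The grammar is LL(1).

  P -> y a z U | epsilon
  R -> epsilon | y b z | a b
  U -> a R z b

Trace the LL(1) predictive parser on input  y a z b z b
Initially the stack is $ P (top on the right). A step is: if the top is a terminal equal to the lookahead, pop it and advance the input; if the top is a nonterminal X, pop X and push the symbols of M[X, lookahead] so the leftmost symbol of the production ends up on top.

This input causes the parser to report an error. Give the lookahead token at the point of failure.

step 1: stack=$ P  input=y a z b z b $  — expand P -> y a z U
step 2: stack=$ U z a y  input=y a z b z b $  — match y
step 3: stack=$ U z a  input=a z b z b $  — match a
step 4: stack=$ U z  input=z b z b $  — match z
step 5: stack=$ U  input=b z b $  — error: M[U, b] is empty

b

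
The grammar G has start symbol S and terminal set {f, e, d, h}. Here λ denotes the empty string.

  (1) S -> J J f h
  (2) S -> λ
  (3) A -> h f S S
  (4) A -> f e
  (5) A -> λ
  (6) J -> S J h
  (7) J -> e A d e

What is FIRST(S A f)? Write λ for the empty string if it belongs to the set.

FIRST(A): from A->h f S S we get {h}; from A->f e we get {f}; from A->λ we get {λ}. So FIRST(A) = {λ, f, h}.
FIRST(S): from S->J J f h we get {e}; from S->λ we get {λ}. So FIRST(S) = {λ, e}.
FIRST(J): from J->S J h we get {e}; from J->e A d e we get {e}. So FIRST(J) = {e}.
FIRST(S A f): take FIRST of each symbol in turn, carrying on past any symbol whose FIRST contains λ; result {e, f, h}.

{e, f, h}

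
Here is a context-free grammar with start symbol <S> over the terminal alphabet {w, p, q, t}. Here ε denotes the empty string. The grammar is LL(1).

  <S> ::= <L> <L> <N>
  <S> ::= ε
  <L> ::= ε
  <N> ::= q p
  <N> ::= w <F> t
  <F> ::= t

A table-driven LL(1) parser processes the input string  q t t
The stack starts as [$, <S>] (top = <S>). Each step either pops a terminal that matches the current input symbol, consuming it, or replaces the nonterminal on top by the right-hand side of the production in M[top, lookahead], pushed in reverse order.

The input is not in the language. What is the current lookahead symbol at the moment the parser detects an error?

t

step 1: stack=$ <S>  input=q t t $  — expand <S> ::= <L> <L> <N>
step 2: stack=$ <N> <L> <L>  input=q t t $  — expand <L> ::= ε
step 3: stack=$ <N> <L>  input=q t t $  — expand <L> ::= ε
step 4: stack=$ <N>  input=q t t $  — expand <N> ::= q p
step 5: stack=$ p q  input=q t t $  — match q
step 6: stack=$ p  input=t t $  — error: top is terminal p but lookahead is t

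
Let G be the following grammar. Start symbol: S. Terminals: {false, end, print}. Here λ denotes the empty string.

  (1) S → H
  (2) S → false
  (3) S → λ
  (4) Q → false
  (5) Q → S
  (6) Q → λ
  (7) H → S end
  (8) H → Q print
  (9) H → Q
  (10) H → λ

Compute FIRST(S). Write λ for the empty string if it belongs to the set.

{λ, end, false, print}

FIRST(S): from S→H we get {λ, end, false, print}; from S→false we get {false}; from S→λ we get {λ}. So FIRST(S) = {λ, end, false, print}.
FIRST(Q): from Q→false we get {false}; from Q→S we get {λ, end, false, print}; from Q→λ we get {λ}. So FIRST(Q) = {λ, end, false, print}.
FIRST(H): from H→S end we get {end, false, print}; from H→Q print we get {end, false, print}; from H→Q we get {λ, end, false, print}; from H→λ we get {λ}. So FIRST(H) = {λ, end, false, print}.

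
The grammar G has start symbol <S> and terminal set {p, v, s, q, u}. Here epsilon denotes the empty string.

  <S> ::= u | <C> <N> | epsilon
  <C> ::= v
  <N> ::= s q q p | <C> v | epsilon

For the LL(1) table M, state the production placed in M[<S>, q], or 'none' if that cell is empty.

none

FIRST(<C>) = {v}
FIRST(<S>) = {epsilon, u, v}  (via <C> <N>)
FIRST(<N>) = {epsilon, s, v}  (via <C> v)
FOLLOW(<S>) includes $ since <S> is the start symbol.
FOLLOW(<S>): <S> appears on no right-hand side. Thus FOLLOW(<S>) = {$}.
For <S> ::= u: FIRST(u) = {u}, so it goes in M[<S>, t] for t ∈ {u}.
For <S> ::= <C> <N>: FIRST(<C> <N>) = {v}, so it goes in M[<S>, t] for t ∈ {v}.
For <S> ::= epsilon: FIRST(epsilon) = {epsilon}, so it goes in M[<S>, t] for t ∈ {}; since epsilon ∈ FIRST, also for every t ∈ FOLLOW(<S>) = {$}.
None of these place a production in M[<S>, q].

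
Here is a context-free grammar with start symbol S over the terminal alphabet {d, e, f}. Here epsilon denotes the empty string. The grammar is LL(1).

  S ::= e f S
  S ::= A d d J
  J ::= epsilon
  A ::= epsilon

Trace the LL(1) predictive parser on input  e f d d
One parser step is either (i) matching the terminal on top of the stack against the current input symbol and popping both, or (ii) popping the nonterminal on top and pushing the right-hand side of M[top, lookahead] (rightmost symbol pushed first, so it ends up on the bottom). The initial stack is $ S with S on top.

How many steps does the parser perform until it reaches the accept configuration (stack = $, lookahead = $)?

8

step 1: stack=$ S  input=e f d d $  — expand S ::= e f S
step 2: stack=$ S f e  input=e f d d $  — match e
step 3: stack=$ S f  input=f d d $  — match f
step 4: stack=$ S  input=d d $  — expand S ::= A d d J
step 5: stack=$ J d d A  input=d d $  — expand A ::= epsilon
step 6: stack=$ J d d  input=d d $  — match d
step 7: stack=$ J d  input=d $  — match d
step 8: stack=$ J  input=$  — expand J ::= epsilon
Accept reached after 8 steps.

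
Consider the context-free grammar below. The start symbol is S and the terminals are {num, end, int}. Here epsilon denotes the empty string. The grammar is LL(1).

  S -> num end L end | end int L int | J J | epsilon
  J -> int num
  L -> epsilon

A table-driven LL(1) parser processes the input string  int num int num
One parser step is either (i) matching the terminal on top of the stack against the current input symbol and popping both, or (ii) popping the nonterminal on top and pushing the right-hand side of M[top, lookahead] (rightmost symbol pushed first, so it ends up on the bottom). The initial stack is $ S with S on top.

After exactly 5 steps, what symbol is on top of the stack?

int

step 1: stack=$ S  input=int num int num $  — expand S -> J J
step 2: stack=$ J J  input=int num int num $  — expand J -> int num
step 3: stack=$ J num int  input=int num int num $  — match int
step 4: stack=$ J num  input=num int num $  — match num
step 5: stack=$ J  input=int num $  — expand J -> int num
Stack after step 5: $ num int (top = int).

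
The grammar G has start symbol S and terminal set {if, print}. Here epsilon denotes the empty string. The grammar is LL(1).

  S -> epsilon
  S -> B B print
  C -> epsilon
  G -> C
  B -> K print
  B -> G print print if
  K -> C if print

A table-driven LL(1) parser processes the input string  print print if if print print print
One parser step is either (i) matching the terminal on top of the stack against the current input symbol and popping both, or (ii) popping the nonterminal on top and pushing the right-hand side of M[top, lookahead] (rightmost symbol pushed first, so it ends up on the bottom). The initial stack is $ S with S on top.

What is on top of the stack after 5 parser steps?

print

     Stack                       Input                                  Action
  1  $ S                         print print if if print print print $  expand S -> B B print
  2  $ print B B                 print print if if print print print $  expand B -> G print print if
  3  $ print B if print print G  print print if if print print print $  expand G -> C
  4  $ print B if print print C  print print if if print print print $  expand C -> epsilon
  5  $ print B if print print    print print if if print print print $  match print
Stack after step 5: $ print B if print (top = print).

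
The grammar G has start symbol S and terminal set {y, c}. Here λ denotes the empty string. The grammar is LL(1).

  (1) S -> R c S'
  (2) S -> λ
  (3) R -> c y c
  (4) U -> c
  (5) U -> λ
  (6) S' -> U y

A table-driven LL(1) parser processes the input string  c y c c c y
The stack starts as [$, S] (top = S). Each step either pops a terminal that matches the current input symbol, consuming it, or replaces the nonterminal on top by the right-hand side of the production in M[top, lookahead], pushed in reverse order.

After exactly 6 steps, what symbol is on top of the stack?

     Stack         Input          Action
  1  $ S           c y c c c y $  expand S -> R c S'
  2  $ S' c R      c y c c c y $  expand R -> c y c
  3  $ S' c c y c  c y c c c y $  match c
  4  $ S' c c y    y c c c y $    match y
  5  $ S' c c      c c c y $      match c
  6  $ S' c        c c y $        match c
Stack after step 6: $ S' (top = S').

S'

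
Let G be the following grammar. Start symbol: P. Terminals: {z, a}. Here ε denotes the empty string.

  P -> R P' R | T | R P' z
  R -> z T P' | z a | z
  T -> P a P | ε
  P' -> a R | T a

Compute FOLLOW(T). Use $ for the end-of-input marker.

{$, a, z}

FIRST(R): from R->z T P' we get {z}; from R->z a we get {z}; from R->z we get {z}. So FIRST(R) = {z}.
FIRST(P): from P->R P' R we get {z}; from P->T we get {ε, a, z}; from P->R P' z we get {z}. So FIRST(P) = {ε, a, z}.
FIRST(T): from T->P a P we get {a, z}; from T->ε we get {ε}. So FIRST(T) = {ε, a, z}.
FIRST(P'): from P'->a R we get {a}; from P'->T a we get {a, z}. So FIRST(P') = {a, z}.
FOLLOW(P) includes $ since P is the start symbol.
FOLLOW(P): in T->P a P (occurrence 1), P is followed by a P with FIRST {a}; in T->P a P (occurrence 2), the suffix after P is empty, so FOLLOW(P) ⊇ FOLLOW(T) = {$, a, z}. Thus FOLLOW(P) = {$, a, z}.
FOLLOW(T): in P->T, the suffix after T is empty, so FOLLOW(T) ⊇ FOLLOW(P) = {$, a, z}; in R->z T P', T is followed by P' with FIRST {a, z}; in P'->T a, T is followed by a with FIRST {a}. Thus FOLLOW(T) = {$, a, z}.
FOLLOW(R): in P->R P' R (occurrence 1), R is followed by P' R with FIRST {a, z}; in P->R P' R (occurrence 2), the suffix after R is empty, so FOLLOW(R) ⊇ FOLLOW(P) = {$, a, z}; in P->R P' z, R is followed by P' z with FIRST {a, z}; in P'->a R, the suffix after R is empty, so FOLLOW(R) ⊇ FOLLOW(P') = {$, a, z}. Thus FOLLOW(R) = {$, a, z}.
FOLLOW(P'): in P->R P' R, P' is followed by R with FIRST {z}; in P->R P' z, P' is followed by z with FIRST {z}; in R->z T P', the suffix after P' is empty, so FOLLOW(P') ⊇ FOLLOW(R) = {$, a, z}. Thus FOLLOW(P') = {$, a, z}.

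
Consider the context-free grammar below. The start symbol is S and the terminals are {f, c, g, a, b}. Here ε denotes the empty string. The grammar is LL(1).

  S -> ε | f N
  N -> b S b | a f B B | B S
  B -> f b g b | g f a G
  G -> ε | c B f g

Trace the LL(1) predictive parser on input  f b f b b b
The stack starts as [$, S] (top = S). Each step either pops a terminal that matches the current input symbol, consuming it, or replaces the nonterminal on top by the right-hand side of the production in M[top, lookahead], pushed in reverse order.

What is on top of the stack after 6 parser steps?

     Stack    Input          Action
  1  $ S      f b f b b b $  expand S -> f N
  2  $ N f    f b f b b b $  match f
  3  $ N      b f b b b $    expand N -> b S b
  4  $ b S b  b f b b b $    match b
  5  $ b S    f b b b $      expand S -> f N
  6  $ b N f  f b b b $      match f
Stack after step 6: $ b N (top = N).

N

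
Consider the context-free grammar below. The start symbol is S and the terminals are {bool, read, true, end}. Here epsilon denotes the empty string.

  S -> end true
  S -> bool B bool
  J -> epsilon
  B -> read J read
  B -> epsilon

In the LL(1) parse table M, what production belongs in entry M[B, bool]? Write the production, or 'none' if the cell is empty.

FIRST(S): from S->end true we get {end}; from S->bool B bool we get {bool}. So FIRST(S) = {bool, end}.
FIRST(J): from J->epsilon we get {epsilon}. So FIRST(J) = {epsilon}.
FIRST(B): from B->read J read we get {read}; from B->epsilon we get {epsilon}. So FIRST(B) = {epsilon, read}.
FOLLOW(S) includes $ since S is the start symbol.
FOLLOW(B): in S->bool B bool, B is followed by bool with FIRST {bool}. Thus FOLLOW(B) = {bool}.
For B -> read J read: FIRST(read J read) = {read}, so it goes in M[B, t] for t ∈ {read}.
For B -> epsilon: FIRST(epsilon) = {epsilon}, so it goes in M[B, t] for t ∈ {}; since epsilon ∈ FIRST, also for every t ∈ FOLLOW(B) = {bool}.

B -> epsilon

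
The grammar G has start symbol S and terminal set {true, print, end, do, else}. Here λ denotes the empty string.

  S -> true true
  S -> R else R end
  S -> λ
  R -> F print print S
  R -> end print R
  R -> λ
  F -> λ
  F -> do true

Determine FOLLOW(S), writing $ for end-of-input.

{$, else, end}

FIRST(F): from F->λ we get {λ}; from F->do true we get {do}. So FIRST(F) = {λ, do}.
FIRST(R): from R->F print print S we get {do, print}; from R->end print R we get {end}; from R->λ we get {λ}. So FIRST(R) = {λ, do, end, print}.
FIRST(S): from S->true true we get {true}; from S->R else R end we get {do, else, end, print}; from S->λ we get {λ}. So FIRST(S) = {λ, do, else, end, print, true}.
FOLLOW(S) includes $ since S is the start symbol.
FOLLOW(R): in S->R else R end (occurrence 1), R is followed by else R end with FIRST {else}; in S->R else R end (occurrence 2), R is followed by end with FIRST {end}; in R->end print R, the suffix after R is empty (adds nothing new). Thus FOLLOW(R) = {else, end}.
FOLLOW(S): in R->F print print S, the suffix after S is empty, so FOLLOW(S) ⊇ FOLLOW(R) = {else, end}. Thus FOLLOW(S) = {$, else, end}.
FOLLOW(F): in R->F print print S, F is followed by print print S with FIRST {print}. Thus FOLLOW(F) = {print}.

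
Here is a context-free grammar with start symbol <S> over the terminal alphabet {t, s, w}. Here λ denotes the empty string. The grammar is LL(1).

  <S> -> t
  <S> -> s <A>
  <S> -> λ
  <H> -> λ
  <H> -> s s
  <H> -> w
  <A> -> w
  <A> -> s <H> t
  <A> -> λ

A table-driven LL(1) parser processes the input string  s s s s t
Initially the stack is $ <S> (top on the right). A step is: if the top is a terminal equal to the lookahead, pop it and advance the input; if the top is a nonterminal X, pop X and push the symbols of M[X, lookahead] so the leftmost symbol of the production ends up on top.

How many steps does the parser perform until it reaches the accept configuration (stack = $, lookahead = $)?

8

     Stack      Input        Action
  1  $ <S>      s s s s t $  expand <S> -> s <A>
  2  $ <A> s    s s s s t $  match s
  3  $ <A>      s s s t $    expand <A> -> s <H> t
  4  $ t <H> s  s s s t $    match s
  5  $ t <H>    s s t $      expand <H> -> s s
  6  $ t s s    s s t $      match s
  7  $ t s      s t $        match s
  8  $ t        t $          match t
Accept reached after 8 steps.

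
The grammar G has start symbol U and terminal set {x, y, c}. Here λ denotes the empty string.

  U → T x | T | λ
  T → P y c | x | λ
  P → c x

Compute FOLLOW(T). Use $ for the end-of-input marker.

{$, x}

FIRST(P) = {c}
FIRST(T) = {λ, c, x}  (via P y c)
FIRST(U) = {λ, c, x}  (via T x, T)
FOLLOW(U) includes $ since U is the start symbol.
FOLLOW(U): U appears on no right-hand side. Thus FOLLOW(U) = {$}.
FOLLOW(T): in U→T x, T is followed by x with FIRST {x}; in U→T, the suffix after T is empty, so FOLLOW(T) ⊇ FOLLOW(U) = {$}. Thus FOLLOW(T) = {$, x}.
FOLLOW(P): in T→P y c, P is followed by y c with FIRST {y}. Thus FOLLOW(P) = {y}.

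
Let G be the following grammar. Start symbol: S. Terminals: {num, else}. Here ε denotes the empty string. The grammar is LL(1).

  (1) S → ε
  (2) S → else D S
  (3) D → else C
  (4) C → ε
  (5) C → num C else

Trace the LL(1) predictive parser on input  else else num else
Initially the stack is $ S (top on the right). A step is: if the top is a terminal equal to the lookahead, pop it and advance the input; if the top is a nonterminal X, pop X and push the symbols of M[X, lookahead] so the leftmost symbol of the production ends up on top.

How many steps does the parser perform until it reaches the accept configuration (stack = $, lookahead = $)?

     Stack           Input                 Action
  1  $ S             else else num else $  expand S → else D S
  2  $ S D else      else else num else $  match else
  3  $ S D           else num else $       expand D → else C
  4  $ S C else      else num else $       match else
  5  $ S C           num else $            expand C → num C else
  6  $ S else C num  num else $            match num
  7  $ S else C      else $                expand C → ε
  8  $ S else        else $                match else
  9  $ S             $                     expand S → ε
Accept reached after 9 steps.

9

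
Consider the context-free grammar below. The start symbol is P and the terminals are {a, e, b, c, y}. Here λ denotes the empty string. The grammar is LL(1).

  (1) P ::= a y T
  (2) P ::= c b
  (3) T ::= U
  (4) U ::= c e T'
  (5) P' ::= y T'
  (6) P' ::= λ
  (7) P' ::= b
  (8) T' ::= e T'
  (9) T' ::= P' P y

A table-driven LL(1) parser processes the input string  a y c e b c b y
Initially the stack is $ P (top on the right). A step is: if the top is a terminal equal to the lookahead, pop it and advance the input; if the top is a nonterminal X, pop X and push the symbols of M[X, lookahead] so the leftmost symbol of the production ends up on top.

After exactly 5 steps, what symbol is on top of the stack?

step 1: stack=$ P  input=a y c e b c b y $  — expand P ::= a y T
step 2: stack=$ T y a  input=a y c e b c b y $  — match a
step 3: stack=$ T y  input=y c e b c b y $  — match y
step 4: stack=$ T  input=c e b c b y $  — expand T ::= U
step 5: stack=$ U  input=c e b c b y $  — expand U ::= c e T'
Stack after step 5: $ T' e c (top = c).

c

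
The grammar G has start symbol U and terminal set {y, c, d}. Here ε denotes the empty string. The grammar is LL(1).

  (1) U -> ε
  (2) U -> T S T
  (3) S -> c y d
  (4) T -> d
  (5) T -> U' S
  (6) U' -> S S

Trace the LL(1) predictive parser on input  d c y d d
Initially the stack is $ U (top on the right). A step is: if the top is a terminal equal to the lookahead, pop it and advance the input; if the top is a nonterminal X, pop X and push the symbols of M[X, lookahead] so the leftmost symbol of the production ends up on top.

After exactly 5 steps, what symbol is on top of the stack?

y

step 1: stack=$ U  input=d c y d d $  — expand U -> T S T
step 2: stack=$ T S T  input=d c y d d $  — expand T -> d
step 3: stack=$ T S d  input=d c y d d $  — match d
step 4: stack=$ T S  input=c y d d $  — expand S -> c y d
step 5: stack=$ T d y c  input=c y d d $  — match c
Stack after step 5: $ T d y (top = y).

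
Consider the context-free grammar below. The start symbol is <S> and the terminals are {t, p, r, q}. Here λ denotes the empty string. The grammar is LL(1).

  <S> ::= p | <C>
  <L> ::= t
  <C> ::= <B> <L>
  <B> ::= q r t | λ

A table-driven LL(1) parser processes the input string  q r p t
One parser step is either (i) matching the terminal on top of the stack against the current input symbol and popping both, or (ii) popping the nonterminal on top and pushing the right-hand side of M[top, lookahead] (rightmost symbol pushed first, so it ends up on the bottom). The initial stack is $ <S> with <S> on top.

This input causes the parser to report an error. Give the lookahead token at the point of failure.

p

     Stack        Input      Action
  1  $ <S>        q r p t $  expand <S> ::= <C>
  2  $ <C>        q r p t $  expand <C> ::= <B> <L>
  3  $ <L> <B>    q r p t $  expand <B> ::= q r t
  4  $ <L> t r q  q r p t $  match q
  5  $ <L> t r    r p t $    match r
  6  $ <L> t      p t $      error: top is terminal t but lookahead is p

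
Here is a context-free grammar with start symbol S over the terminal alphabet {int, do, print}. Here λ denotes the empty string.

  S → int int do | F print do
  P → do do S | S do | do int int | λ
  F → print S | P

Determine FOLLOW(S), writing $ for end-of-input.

{$, do, print}

FIRST(S) = {do, int, print}  (via F print do)
FIRST(P) = {λ, do, int, print}  (via S do)
FIRST(F) = {λ, do, int, print}  (via P)
FOLLOW(S) includes $ since S is the start symbol.
FOLLOW(F): in S→F print do, F is followed by print do with FIRST {print}. Thus FOLLOW(F) = {print}.
FOLLOW(P): in F→P, the suffix after P is empty, so FOLLOW(P) ⊇ FOLLOW(F) = {print}. Thus FOLLOW(P) = {print}.
FOLLOW(S): in P→do do S, the suffix after S is empty, so FOLLOW(S) ⊇ FOLLOW(P) = {print}; in P→S do, S is followed by do with FIRST {do}; in F→print S, the suffix after S is empty, so FOLLOW(S) ⊇ FOLLOW(F) = {print}. Thus FOLLOW(S) = {$, do, print}.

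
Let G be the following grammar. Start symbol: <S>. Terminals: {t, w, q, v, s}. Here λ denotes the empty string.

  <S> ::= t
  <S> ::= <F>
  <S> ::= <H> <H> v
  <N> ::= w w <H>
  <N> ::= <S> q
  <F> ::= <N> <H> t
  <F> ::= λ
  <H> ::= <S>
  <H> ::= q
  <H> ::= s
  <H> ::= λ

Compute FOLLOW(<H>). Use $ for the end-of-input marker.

FIRST(<S>): from <S>::=t we get {t}; from <S>::=<F> we get {λ, q, s, t, v, w}; from <S>::=<H> <H> v we get {q, s, t, v, w}. So FIRST(<S>) = {λ, q, s, t, v, w}.
FIRST(<N>): from <N>::=w w <H> we get {w}; from <N>::=<S> q we get {q, s, t, v, w}. So FIRST(<N>) = {q, s, t, v, w}.
FIRST(<H>): from <H>::=<S> we get {λ, q, s, t, v, w}; from <H>::=q we get {q}; from <H>::=s we get {s}; from <H>::=λ we get {λ}. So FIRST(<H>) = {λ, q, s, t, v, w}.
FIRST(<F>): from <F>::=<N> <H> t we get {q, s, t, v, w}; from <F>::=λ we get {λ}. So FIRST(<F>) = {λ, q, s, t, v, w}.
FOLLOW(<S>) includes $ since <S> is the start symbol.
FOLLOW(<N>): in <F>::=<N> <H> t, <N> is followed by <H> t with FIRST {q, s, t, v, w}. Thus FOLLOW(<N>) = {q, s, t, v, w}.
FOLLOW(<H>): in <S>::=<H> <H> v (occurrence 1), <H> is followed by <H> v with FIRST {q, s, t, v, w}; in <S>::=<H> <H> v (occurrence 2), <H> is followed by v with FIRST {v}; in <N>::=w w <H>, the suffix after <H> is empty, so FOLLOW(<H>) ⊇ FOLLOW(<N>) = {q, s, t, v, w}; in <F>::=<N> <H> t, <H> is followed by t with FIRST {t}. Thus FOLLOW(<H>) = {q, s, t, v, w}.
FOLLOW(<S>): in <N>::=<S> q, <S> is followed by q with FIRST {q}; in <H>::=<S>, the suffix after <S> is empty, so FOLLOW(<S>) ⊇ FOLLOW(<H>) = {q, s, t, v, w}. Thus FOLLOW(<S>) = {$, q, s, t, v, w}.
FOLLOW(<F>): in <S>::=<F>, the suffix after <F> is empty, so FOLLOW(<F>) ⊇ FOLLOW(<S>) = {$, q, s, t, v, w}. Thus FOLLOW(<F>) = {$, q, s, t, v, w}.

{q, s, t, v, w}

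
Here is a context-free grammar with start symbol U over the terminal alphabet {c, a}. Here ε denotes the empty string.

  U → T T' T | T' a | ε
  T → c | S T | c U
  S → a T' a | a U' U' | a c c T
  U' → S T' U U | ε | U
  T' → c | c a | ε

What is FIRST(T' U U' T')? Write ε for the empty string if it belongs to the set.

{ε, a, c}

FIRST(S): from S→a T' a we get {a}; from S→a U' U' we get {a}; from S→a c c T we get {a}. So FIRST(S) = {a}.
FIRST(T'): from T'→c we get {c}; from T'→c a we get {c}; from T'→ε we get {ε}. So FIRST(T') = {ε, c}.
FIRST(T): from T→c we get {c}; from T→S T we get {a}; from T→c U we get {c}. So FIRST(T) = {a, c}.
FIRST(U): from U→T T' T we get {a, c}; from U→T' a we get {a, c}; from U→ε we get {ε}. So FIRST(U) = {ε, a, c}.
FIRST(U'): from U'→S T' U U we get {a}; from U'→ε we get {ε}; from U'→U we get {ε, a, c}. So FIRST(U') = {ε, a, c}.
FIRST(T' U U' T'): take FIRST of each symbol in turn, carrying on past any symbol whose FIRST contains ε; result {ε, a, c}.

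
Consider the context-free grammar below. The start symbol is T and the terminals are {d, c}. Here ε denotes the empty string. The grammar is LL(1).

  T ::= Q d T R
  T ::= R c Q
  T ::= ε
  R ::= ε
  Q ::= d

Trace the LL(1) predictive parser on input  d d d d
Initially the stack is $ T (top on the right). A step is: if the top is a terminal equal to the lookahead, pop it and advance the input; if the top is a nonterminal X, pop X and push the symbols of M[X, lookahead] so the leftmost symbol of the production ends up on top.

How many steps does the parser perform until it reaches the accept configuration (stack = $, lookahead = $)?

11

step 1: stack=$ T  input=d d d d $  — expand T ::= Q d T R
step 2: stack=$ R T d Q  input=d d d d $  — expand Q ::= d
step 3: stack=$ R T d d  input=d d d d $  — match d
step 4: stack=$ R T d  input=d d d $  — match d
step 5: stack=$ R T  input=d d $  — expand T ::= Q d T R
step 6: stack=$ R R T d Q  input=d d $  — expand Q ::= d
step 7: stack=$ R R T d d  input=d d $  — match d
step 8: stack=$ R R T d  input=d $  — match d
step 9: stack=$ R R T  input=$  — expand T ::= ε
step 10: stack=$ R R  input=$  — expand R ::= ε
step 11: stack=$ R  input=$  — expand R ::= ε
Accept reached after 11 steps.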